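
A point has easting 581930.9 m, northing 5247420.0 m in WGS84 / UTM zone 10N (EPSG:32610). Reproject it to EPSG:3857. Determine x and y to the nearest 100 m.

Unproject from UTM 10N (λ₀ = -123°) → φ = 47.37510020°, λ = -121.91470033°.
Web Mercator (R = 6378137 m): x = -13571482.361 m, y = 6003516.343 m.

x -13571500 m, y 6003500 m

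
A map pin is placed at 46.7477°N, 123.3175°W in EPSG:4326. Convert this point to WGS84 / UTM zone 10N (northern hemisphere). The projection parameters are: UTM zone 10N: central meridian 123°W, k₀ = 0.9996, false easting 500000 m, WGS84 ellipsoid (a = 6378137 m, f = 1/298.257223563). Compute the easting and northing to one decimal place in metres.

E 475748.5 m, N 5177176.5 m

Zone 10 central meridian λ₀ = 6×10 − 183 = -123°; Δλ = -0.3175°.
Transverse Mercator on WGS84 with k₀ = 0.9996 gives E = 475748.496 m, N = 5177176.487 m.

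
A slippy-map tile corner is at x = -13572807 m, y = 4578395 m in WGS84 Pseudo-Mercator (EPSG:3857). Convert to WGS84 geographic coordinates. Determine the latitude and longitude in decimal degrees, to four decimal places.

lat 37.9927°, lon -121.9266°

R = 6378137 m. λ = x/R = -121.92659977°.
φ = 2·arctan(exp(y/R)) − 90° = 2·arctan(2.04997) − 90° = 37.99270270°.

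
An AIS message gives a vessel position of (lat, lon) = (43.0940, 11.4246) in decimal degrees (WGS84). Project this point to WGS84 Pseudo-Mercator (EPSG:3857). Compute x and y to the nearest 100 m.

Web Mercator is spherical with R = a = 6378137 m.
x = R·λ = 6378137 × 0.199396886 = 1271780.655 m.
y = R·ln tan(π/4 + φ/2) = 6378137 × 0.835085632 = 5326290.568 m.

x 1271800 m, y 5326300 m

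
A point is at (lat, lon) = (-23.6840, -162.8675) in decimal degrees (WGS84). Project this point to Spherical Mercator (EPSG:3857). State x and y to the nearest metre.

x -18130327 m, y -2714949 m

Web Mercator is spherical with R = a = 6378137 m.
x = R·λ = 6378137 × -2.842574119 = -18130327.167 m.
y = R·ln tan(π/4 + φ/2) = 6378137 × -0.425664914 = -2714949.138 m.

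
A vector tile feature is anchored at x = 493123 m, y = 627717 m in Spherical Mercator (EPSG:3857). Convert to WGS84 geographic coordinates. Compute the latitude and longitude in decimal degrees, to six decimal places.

lat 5.629797°, lon 4.429799°

R = 6378137 m. λ = x/R = 4.42979928°.
φ = 2·arctan(exp(y/R)) − 90° = 2·arctan(1.10342) − 90° = 5.62979680°.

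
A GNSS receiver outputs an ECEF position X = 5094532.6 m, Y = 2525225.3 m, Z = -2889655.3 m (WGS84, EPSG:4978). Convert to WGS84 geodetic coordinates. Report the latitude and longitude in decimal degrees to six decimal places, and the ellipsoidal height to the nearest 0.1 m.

λ = atan2(Y, X) = 26.366400499°; p = √(X²+Y²) = 5686037.7 m.
Bowring's method on WGS84 (a = 6378137 m, b = 6356752.314 m) gives φ = -27.09539983°, h = 4446.259 m.

lat -27.095400°, lon 26.366400°, h 4446.3 m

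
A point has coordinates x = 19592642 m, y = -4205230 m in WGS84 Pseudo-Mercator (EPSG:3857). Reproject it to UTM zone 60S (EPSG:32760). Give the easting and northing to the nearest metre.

E 409421 m, N 6092822 m

Web Mercator inverse (R = 6378137 m) → φ = -35.30370194°, λ = 176.00369765°.
UTM 60S forward: E = 409421.422 m, N = 6092821.554 m.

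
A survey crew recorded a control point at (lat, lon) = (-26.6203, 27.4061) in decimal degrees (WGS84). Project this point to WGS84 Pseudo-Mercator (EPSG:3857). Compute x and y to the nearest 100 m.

Web Mercator is spherical with R = a = 6378137 m.
x = R·λ = 6378137 × 0.478326680 = 3050833.097 m.
y = R·ln tan(π/4 + φ/2) = 6378137 × -0.482290176 = -3076112.817 m.

x 3050800 m, y -3076100 m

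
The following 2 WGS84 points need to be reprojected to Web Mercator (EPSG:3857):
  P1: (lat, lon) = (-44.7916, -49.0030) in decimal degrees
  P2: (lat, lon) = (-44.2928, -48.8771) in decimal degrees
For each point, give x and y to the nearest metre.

P1: x -5454989 m, y -5588773 m; P2: x -5440974 m, y -5510866 m

Web Mercator: x = R·λ, y = R·ln tan(π/4+φ/2), R = 6378137 m.
P1 (-44.7916°, -49.0030°) → (-5454989.007, -5588772.621) m.
P2 (-44.2928°, -48.8771°) → (-5440973.883, -5510866.031) m.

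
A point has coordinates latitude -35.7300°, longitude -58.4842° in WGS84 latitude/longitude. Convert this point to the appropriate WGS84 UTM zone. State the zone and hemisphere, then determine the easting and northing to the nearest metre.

Zone 21S: E 365773 m, N 6044982 m

Longitude -58.4842° lies in the 6° band [-60°, -54°), giving zone 21; latitude is south of the equator, so 21S.
Zone 21 central meridian λ₀ = 6×21 − 183 = -57°; Δλ = -1.4842°.
Transverse Mercator on WGS84 with k₀ = 0.9996 gives E = 365773.283 m, N = 6044982.451 m.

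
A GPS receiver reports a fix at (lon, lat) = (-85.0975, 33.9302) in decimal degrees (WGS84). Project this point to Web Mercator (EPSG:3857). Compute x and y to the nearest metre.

x -9473010 m, y 4019433 m

Web Mercator is spherical with R = a = 6378137 m.
x = R·λ = 6378137 × -1.485231560 = -9473010.368 m.
y = R·ln tan(π/4 + φ/2) = 6378137 × 0.630189260 = 4019433.438 m.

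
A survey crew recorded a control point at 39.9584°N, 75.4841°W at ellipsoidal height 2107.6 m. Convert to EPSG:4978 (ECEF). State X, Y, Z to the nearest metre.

X 1227499 m, Y -4740960 m, Z 4075800 m

WGS84: a = 6378137 m, e² = 0.006694380; N(φ) = a/√(1−e²sin²φ) = 6386960.839 m.
X = (N+h)·cosφ·cosλ = 1227499.405 m; Y = (N+h)·cosφ·sinλ = -4740960.138 m; Z = (N(1−e²)+h)·sinφ = 4075799.684 m.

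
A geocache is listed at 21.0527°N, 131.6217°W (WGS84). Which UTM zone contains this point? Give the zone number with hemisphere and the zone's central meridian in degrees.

UTM zone = ⌊(λ + 180)/6⌋ + 1; -131.6217° ∈ [-132°, -126°) → zone 9.
Hemisphere: N (φ ≥ 0).
Central meridian λ₀ = 6×9 − 183 = -129°.

Zone 9N, central meridian -129°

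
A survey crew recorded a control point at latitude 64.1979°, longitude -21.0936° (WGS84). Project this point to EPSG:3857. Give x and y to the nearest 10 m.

Web Mercator is spherical with R = a = 6378137 m.
x = R·λ = 6378137 × -0.368152771 = -2348128.811 m.
y = R·ln tan(π/4 + φ/2) = 6378137 × 1.473815563 = 9400197.575 m.

x -2348130 m, y 9400200 m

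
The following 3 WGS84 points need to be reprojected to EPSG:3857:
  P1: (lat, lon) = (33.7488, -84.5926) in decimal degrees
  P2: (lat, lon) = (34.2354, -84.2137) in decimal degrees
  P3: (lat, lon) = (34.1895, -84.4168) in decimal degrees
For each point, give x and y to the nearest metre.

P1: x -9416805 m, y 3995122 m; P2: x -9374626 m, y 4060454 m; P3: x -9397235 m, y 4054276 m

Web Mercator: x = R·λ, y = R·ln tan(π/4+φ/2), R = 6378137 m.
P1 (33.7488°, -84.5926°) → (-9416805.157, 3995121.671) m.
P2 (34.2354°, -84.2137°) → (-9374626.202, 4060454.462) m.
P3 (34.1895°, -84.4168°) → (-9397235.190, 4054275.718) m.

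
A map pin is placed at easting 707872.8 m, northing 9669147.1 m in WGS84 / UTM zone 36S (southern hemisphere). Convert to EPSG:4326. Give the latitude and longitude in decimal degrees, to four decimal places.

lat -2.9917°, lon 34.8703°

Zone 36S: λ₀ = 33°, k₀ = 0.9996, false easting 500000 m, false northing 10000000 m.
Meridian distance M = (N − FN)/k₀ = -330985.3 m.
Inverse transverse Mercator on WGS84 gives φ = -2.99170021°, λ = 34.87030016°.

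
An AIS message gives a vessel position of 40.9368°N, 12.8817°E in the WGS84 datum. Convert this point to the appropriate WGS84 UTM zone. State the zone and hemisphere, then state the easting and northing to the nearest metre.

Longitude 12.8817° lies in the 6° band [12°, 18°), giving zone 33; latitude is north of the equator, so 33N.
Zone 33 central meridian λ₀ = 6×33 − 183 = 15°; Δλ = -2.1183°.
Transverse Mercator on WGS84 with k₀ = 0.9996 gives E = 321671.841 m, N = 4533901.793 m.

Zone 33N: E 321672 m, N 4533902 m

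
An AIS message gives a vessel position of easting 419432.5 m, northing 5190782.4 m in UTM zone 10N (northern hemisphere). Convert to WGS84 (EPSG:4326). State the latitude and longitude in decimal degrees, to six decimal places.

Zone 10N: λ₀ = -123°, k₀ = 0.9996, false easting 500000 m.
Meridian distance M = (N − FN)/k₀ = 5192859.5 m.
Inverse transverse Mercator on WGS84 gives φ = 46.86569983°, λ = -124.05709998°.

lat 46.865700°, lon -124.057100°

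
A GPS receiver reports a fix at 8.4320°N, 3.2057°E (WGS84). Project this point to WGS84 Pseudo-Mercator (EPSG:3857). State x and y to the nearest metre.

Web Mercator is spherical with R = a = 6378137 m.
x = R·λ = 6378137 × 0.055950020 = 356856.892 m.
y = R·ln tan(π/4 + φ/2) = 6378137 × 0.147700275 = 942052.588 m.

x 356857 m, y 942053 m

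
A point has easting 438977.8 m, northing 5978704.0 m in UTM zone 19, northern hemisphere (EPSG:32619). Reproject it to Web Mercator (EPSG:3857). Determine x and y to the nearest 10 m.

x -7784560 m, y 7161280 m

Unproject from UTM 19N (λ₀ = -69°) → φ = 53.95310037°, λ = -69.92990011°.
Web Mercator (R = 6378137 m): x = -7784560.872 m, y = 7161279.064 m.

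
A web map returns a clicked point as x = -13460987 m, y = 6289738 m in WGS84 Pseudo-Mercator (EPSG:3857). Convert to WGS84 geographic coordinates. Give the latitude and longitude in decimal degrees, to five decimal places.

lat 49.08760°, lon -120.92210°

R = 6378137 m. λ = x/R = -120.92210361°.
φ = 2·arctan(exp(y/R)) − 90° = 2·arctan(2.68087) − 90° = 49.08759780°.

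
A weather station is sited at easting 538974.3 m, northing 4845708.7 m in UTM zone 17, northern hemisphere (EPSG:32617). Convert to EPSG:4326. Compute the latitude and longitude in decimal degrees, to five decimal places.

lat 43.76340°, lon -80.51580°

Zone 17N: λ₀ = -81°, k₀ = 0.9996, false easting 500000 m.
Meridian distance M = (N − FN)/k₀ = 4847647.8 m.
Inverse transverse Mercator on WGS84 gives φ = 43.76340039°, λ = -80.51579950°.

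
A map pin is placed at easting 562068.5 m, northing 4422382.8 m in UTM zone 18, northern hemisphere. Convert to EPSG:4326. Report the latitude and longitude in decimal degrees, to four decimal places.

lat 39.9493°, lon -74.2734°

Zone 18N: λ₀ = -75°, k₀ = 0.9996, false easting 500000 m.
Meridian distance M = (N − FN)/k₀ = 4424152.5 m.
Inverse transverse Mercator on WGS84 gives φ = 39.94930039°, λ = -74.27339999°.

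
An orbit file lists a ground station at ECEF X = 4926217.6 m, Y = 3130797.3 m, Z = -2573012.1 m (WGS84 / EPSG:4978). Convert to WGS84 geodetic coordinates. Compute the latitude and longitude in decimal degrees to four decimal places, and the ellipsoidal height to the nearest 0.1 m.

λ = atan2(Y, X) = 32.43749954°; p = √(X²+Y²) = 5836909.4 m.
Bowring's method on WGS84 (a = 6378137 m, b = 6356752.314 m) gives φ = -23.93100006°, h = 4220.813 m.

lat -23.9310°, lon 32.4375°, h 4220.8 m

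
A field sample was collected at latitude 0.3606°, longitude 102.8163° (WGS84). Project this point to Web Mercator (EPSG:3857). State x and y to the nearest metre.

x 11445458 m, y 40142 m

Web Mercator is spherical with R = a = 6378137 m.
x = R·λ = 6378137 × 1.794482960 = 11445458.161 m.
y = R·ln tan(π/4 + φ/2) = 6378137 × 0.006293699 = 40142.073 m.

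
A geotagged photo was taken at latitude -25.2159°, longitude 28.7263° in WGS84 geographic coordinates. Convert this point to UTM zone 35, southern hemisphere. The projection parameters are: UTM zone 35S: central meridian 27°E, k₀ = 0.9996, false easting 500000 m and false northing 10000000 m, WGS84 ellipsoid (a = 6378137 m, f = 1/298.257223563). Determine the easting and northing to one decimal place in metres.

Zone 35 central meridian λ₀ = 6×35 − 183 = 27°; Δλ = +1.7263°.
Transverse Mercator on WGS84 with k₀ = 0.9996 gives E = 673911.671 m, N = 7210029.203 m.

E 673911.7 m, N 7210029.2 m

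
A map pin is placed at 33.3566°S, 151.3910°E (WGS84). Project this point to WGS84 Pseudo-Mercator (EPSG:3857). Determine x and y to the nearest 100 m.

x 16852800 m, y -3942700 m

Web Mercator is spherical with R = a = 6378137 m.
x = R·λ = 6378137 × 2.642271408 = 16852769.031 m.
y = R·ln tan(π/4 + φ/2) = 6378137 × -0.618163716 = -3942732.870 m.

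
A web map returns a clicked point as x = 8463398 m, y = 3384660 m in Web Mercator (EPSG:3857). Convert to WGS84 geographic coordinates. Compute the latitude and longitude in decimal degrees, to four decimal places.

lat 29.0708°, lon 76.0280°

R = 6378137 m. λ = x/R = 76.02799779°.
φ = 2·arctan(exp(y/R)) − 90° = 2·arctan(1.70006) − 90° = 29.07079703°.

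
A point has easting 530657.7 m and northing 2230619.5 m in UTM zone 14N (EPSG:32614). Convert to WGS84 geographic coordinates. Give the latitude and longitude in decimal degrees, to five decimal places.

lat 20.17270°, lon -98.70660°

Zone 14N: λ₀ = -99°, k₀ = 0.9996, false easting 500000 m.
Meridian distance M = (N − FN)/k₀ = 2231512.1 m.
Inverse transverse Mercator on WGS84 gives φ = 20.17269958°, λ = -98.70659968°.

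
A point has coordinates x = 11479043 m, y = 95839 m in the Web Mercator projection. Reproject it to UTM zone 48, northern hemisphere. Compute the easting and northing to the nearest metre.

Web Mercator inverse (R = 6378137 m) → φ = 0.86090399°, λ = 103.11799774°.
UTM 48N forward: E = 290565.849 m, N = 95207.525 m.

E 290566 m, N 95208 m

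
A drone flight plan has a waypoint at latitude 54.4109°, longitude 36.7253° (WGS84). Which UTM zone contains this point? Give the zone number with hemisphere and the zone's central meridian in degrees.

Zone 37N, central meridian 39°

UTM zone = ⌊(λ + 180)/6⌋ + 1; 36.7253° ∈ [36°, 42°) → zone 37.
Hemisphere: N (φ ≥ 0).
Central meridian λ₀ = 6×37 − 183 = 39°.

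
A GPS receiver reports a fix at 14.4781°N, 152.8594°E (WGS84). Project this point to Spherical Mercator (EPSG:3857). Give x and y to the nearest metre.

Web Mercator is spherical with R = a = 6378137 m.
x = R·λ = 6378137 × 2.667899823 = 17016230.571 m.
y = R·ln tan(π/4 + φ/2) = 6378137 × 0.255423408 = 1629125.487 m.

x 17016231 m, y 1629125 m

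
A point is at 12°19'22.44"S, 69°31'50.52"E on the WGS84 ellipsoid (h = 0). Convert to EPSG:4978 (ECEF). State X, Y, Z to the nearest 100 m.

X 2179400 m, Y 5838600 m, Z -1352300 m

WGS84: a = 6378137 m, e² = 0.006694380; N(φ) = a/√(1−e²sin²φ) = 6379109.629 m.
X = (N+h)·cosφ·cosλ = 2179412.322 m; Y = (N+h)·cosφ·sinλ = 5838638.189 m; Z = (N(1−e²)+h)·sinφ = -1352321.196 m.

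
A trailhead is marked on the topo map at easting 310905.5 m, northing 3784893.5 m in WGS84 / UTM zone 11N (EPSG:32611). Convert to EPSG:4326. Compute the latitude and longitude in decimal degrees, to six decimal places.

Zone 11N: λ₀ = -117°, k₀ = 0.9996, false easting 500000 m.
Meridian distance M = (N − FN)/k₀ = 3786408.1 m.
Inverse transverse Mercator on WGS84 gives φ = 34.18790038°, λ = -119.05199992°.

lat 34.187900°, lon -119.052000°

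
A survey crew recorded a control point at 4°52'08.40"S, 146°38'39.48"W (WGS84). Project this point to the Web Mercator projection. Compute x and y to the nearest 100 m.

Web Mercator is spherical with R = a = 6378137 m.
x = R·λ = 6378137 × -2.559425864 = -16324368.804 m.
y = R·ln tan(π/4 + φ/2) = 6378137 × -0.085082549 = -542668.151 m.

x -16324400 m, y -542700 m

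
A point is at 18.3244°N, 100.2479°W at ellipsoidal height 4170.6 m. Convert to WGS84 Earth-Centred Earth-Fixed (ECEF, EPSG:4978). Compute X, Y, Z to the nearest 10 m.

X -1078240 m, Y -5963990 m, Z 1993810 m

WGS84: a = 6378137 m, e² = 0.006694380; N(φ) = a/√(1−e²sin²φ) = 6380248.280 m.
X = (N+h)·cosφ·cosλ = -1078239.529 m; Y = (N+h)·cosφ·sinλ = -5963991.058 m; Z = (N(1−e²)+h)·sinφ = 1993812.094 m.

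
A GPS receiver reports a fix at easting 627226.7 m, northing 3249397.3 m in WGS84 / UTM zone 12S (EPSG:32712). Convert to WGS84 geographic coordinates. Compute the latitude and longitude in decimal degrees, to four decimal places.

Zone 12S: λ₀ = -111°, k₀ = 0.9996, false easting 500000 m, false northing 10000000 m.
Meridian distance M = (N − FN)/k₀ = -6753304.0 m.
Inverse transverse Mercator on WGS84 gives φ = -60.87020029°, λ = -108.65689912°.

lat -60.8702°, lon -108.6569°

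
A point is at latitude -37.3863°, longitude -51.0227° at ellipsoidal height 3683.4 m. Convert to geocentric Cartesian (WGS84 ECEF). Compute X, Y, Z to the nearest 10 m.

WGS84: a = 6378137 m, e² = 0.006694380; N(φ) = a/√(1−e²sin²φ) = 6386022.375 m.
X = (N+h)·cosφ·cosλ = 3193498.393 m; Y = (N+h)·cosφ·sinλ = -3946838.321 m; Z = (N(1−e²)+h)·sinφ = -3853781.583 m.

X 3193500 m, Y -3946840 m, Z -3853780 m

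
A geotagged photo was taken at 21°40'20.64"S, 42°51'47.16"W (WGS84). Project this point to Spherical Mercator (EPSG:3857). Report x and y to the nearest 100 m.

Web Mercator is spherical with R = a = 6378137 m.
x = R·λ = 6378137 × -0.748102223 = -4771498.466 m.
y = R·ln tan(π/4 + φ/2) = 6378137 × -0.387611318 = -2472238.091 m.

x -4771500 m, y -2472200 m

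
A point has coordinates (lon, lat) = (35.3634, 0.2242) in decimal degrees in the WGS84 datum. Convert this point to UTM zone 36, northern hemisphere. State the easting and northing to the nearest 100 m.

Zone 36 central meridian λ₀ = 6×36 − 183 = 33°; Δλ = +2.3634°.
Transverse Mercator on WGS84 with k₀ = 0.9996 gives E = 763060.358 m, N = 24802.077 m.

E 763100 m, N 24800 m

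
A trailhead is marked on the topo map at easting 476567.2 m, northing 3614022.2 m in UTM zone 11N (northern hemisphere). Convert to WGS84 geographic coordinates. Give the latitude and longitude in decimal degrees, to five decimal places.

Zone 11N: λ₀ = -117°, k₀ = 0.9996, false easting 500000 m.
Meridian distance M = (N − FN)/k₀ = 3615468.4 m.
Inverse transverse Mercator on WGS84 gives φ = 32.66360007°, λ = -117.24989963°.

lat 32.66360°, lon -117.24990°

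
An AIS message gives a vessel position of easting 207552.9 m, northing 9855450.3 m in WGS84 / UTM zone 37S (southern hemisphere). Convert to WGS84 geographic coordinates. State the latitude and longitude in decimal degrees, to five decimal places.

Zone 37S: λ₀ = 39°, k₀ = 0.9996, false easting 500000 m, false northing 10000000 m.
Meridian distance M = (N − FN)/k₀ = -144607.5 m.
Inverse transverse Mercator on WGS84 gives φ = -1.30640010°, λ = 36.37210010°.

lat -1.30640°, lon 36.37210°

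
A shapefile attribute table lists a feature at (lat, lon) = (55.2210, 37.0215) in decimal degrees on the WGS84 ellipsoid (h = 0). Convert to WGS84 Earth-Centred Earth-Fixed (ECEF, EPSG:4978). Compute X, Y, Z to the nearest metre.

WGS84: a = 6378137 m, e² = 0.006694380; N(φ) = a/√(1−e²sin²φ) = 6392588.523 m.
X = (N+h)·cosφ·cosλ = 2911331.077 m; Y = (N+h)·cosφ·sinλ = 2195558.623 m; Z = (N(1−e²)+h)·sinφ = 5215456.292 m.

X 2911331 m, Y 2195559 m, Z 5215456 m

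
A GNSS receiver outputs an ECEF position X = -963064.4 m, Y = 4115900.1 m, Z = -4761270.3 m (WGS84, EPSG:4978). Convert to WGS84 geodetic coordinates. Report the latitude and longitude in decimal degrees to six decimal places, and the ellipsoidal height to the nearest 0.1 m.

lat -48.592200°, lon 103.169500°, h 780.2 m

λ = atan2(Y, X) = 103.16949986°; p = √(X²+Y²) = 4227070.7 m.
Bowring's method on WGS84 (a = 6378137 m, b = 6356752.314 m) gives φ = -48.59220001°, h = 780.234 m.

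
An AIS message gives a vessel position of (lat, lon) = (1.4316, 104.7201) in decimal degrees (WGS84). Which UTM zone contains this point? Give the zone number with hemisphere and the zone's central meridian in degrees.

Zone 48N, central meridian 105°

UTM zone = ⌊(λ + 180)/6⌋ + 1; 104.7201° ∈ [102°, 108°) → zone 48.
Hemisphere: N (φ ≥ 0).
Central meridian λ₀ = 6×48 − 183 = 105°.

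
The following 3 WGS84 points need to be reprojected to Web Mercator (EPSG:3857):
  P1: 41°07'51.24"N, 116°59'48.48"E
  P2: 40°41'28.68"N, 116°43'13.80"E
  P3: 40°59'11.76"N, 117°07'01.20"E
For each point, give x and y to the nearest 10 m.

P1: x 13024020 m, y 5031670 m; P2: x 12993270 m, y 4966910 m; P3: x 13037400 m, y 5010370 m

Web Mercator: x = R·λ, y = R·ln tan(π/4+φ/2), R = 6378137 m.
P1 (41.1309°, 116.9968°) → (13024024.200, 5031668.599) m.
P2 (40.6913°, 116.7205°) → (12993266.625, 4966914.562) m.
P3 (40.9866°, 117.1170°) → (13037404.803, 5010365.368) m.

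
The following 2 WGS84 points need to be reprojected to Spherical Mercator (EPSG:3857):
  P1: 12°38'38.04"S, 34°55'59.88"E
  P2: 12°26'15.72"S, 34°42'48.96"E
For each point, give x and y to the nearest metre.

P1: x 3888757 m, y -1419078 m; P2: x 3864300 m, y -1395562 m

Web Mercator: x = R·λ, y = R·ln tan(π/4+φ/2), R = 6378137 m.
P1 (-12.6439°, 34.9333°) → (3888757.168, -1419077.582) m.
P2 (-12.4377°, 34.7136°) → (3864300.276, -1395562.457) m.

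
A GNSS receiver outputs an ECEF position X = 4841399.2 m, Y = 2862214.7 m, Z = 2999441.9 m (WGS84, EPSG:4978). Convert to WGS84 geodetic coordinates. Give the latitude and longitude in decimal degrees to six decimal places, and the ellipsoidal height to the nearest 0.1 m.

lat 28.231600°, lon 30.591400°, h 632.3 m

λ = atan2(Y, X) = 30.59139959°; p = √(X²+Y²) = 5624181.6 m.
Bowring's method on WGS84 (a = 6378137 m, b = 6356752.314 m) gives φ = 28.23160012°, h = 632.299 m.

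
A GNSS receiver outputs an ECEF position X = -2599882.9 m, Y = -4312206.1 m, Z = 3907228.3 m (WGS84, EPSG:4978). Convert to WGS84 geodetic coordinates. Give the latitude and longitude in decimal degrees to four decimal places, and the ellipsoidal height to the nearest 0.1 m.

lat 37.9966°, lon -121.0863°, h 3381.5 m

λ = atan2(Y, X) = -121.08629974°; p = √(X²+Y²) = 5035326.5 m.
Bowring's method on WGS84 (a = 6378137 m, b = 6356752.314 m) gives φ = 37.99660005°, h = 3381.530 m.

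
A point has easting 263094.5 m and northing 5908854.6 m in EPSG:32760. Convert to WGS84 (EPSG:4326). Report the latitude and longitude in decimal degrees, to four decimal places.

lat -36.9366°, lon 174.3399°

Zone 60S: λ₀ = 177°, k₀ = 0.9996, false easting 500000 m, false northing 10000000 m.
Meridian distance M = (N − FN)/k₀ = -4092782.5 m.
Inverse transverse Mercator on WGS84 gives φ = -36.93659997°, λ = 174.33989951°.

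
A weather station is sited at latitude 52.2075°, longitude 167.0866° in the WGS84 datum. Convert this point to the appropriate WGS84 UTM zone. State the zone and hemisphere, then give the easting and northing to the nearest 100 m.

Zone 58N: E 642600 m, N 5786200 m

Longitude 167.0866° lies in the 6° band [162°, 168°), giving zone 58; latitude is north of the equator, so 58N.
Zone 58 central meridian λ₀ = 6×58 − 183 = 165°; Δλ = +2.0866°.
Transverse Mercator on WGS84 with k₀ = 0.9996 gives E = 642575.148 m, N = 5786169.333 m.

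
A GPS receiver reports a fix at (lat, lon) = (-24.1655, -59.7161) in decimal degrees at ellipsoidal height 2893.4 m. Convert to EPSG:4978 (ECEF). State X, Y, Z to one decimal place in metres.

X 2937514.1 m, Y -5030197.2 m, Z -2596203.0 m

WGS84: a = 6378137 m, e² = 0.006694380; N(φ) = a/√(1−e²sin²φ) = 6381717.798 m.
X = (N+h)·cosφ·cosλ = 2937514.119 m; Y = (N+h)·cosφ·sinλ = -5030197.245 m; Z = (N(1−e²)+h)·sinφ = -2596203.025 m.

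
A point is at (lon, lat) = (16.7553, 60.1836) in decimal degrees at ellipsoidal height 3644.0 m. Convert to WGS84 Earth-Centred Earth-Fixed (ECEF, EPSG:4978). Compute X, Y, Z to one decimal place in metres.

WGS84: a = 6378137 m, e² = 0.006694380; N(φ) = a/√(1−e²sin²φ) = 6394268.758 m.
X = (N+h)·cosφ·cosλ = 3046126.882 m; Y = (N+h)·cosφ·sinλ = 917087.439 m; Z = (N(1−e²)+h)·sinφ = 5513838.143 m.

X 3046126.9 m, Y 917087.4 m, Z 5513838.1 m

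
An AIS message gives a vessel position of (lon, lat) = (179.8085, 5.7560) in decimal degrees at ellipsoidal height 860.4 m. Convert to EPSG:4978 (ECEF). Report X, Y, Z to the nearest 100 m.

X -6347000 m, Y 21200 m, Z 635500 m

WGS84: a = 6378137 m, e² = 0.006694380; N(φ) = a/√(1−e²sin²φ) = 6378351.749 m.
X = (N+h)·cosφ·cosλ = -6347012.845 m; Y = (N+h)·cosφ·sinλ = 21213.735 m; Z = (N(1−e²)+h)·sinφ = 635503.175 m.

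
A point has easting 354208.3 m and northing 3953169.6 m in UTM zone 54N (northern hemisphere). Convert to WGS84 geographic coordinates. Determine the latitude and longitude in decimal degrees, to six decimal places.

lat 35.711700°, lon 139.388300°

Zone 54N: λ₀ = 141°, k₀ = 0.9996, false easting 500000 m.
Meridian distance M = (N − FN)/k₀ = 3954751.5 m.
Inverse transverse Mercator on WGS84 gives φ = 35.71169976°, λ = 139.38830032°.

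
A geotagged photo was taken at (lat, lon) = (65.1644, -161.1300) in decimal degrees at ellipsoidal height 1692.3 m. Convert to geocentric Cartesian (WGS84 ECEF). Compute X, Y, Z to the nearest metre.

WGS84: a = 6378137 m, e² = 0.006694380; N(φ) = a/√(1−e²sin²φ) = 6395792.655 m.
X = (N+h)·cosφ·cosλ = -2542630.526 m; Y = (N+h)·cosφ·sinλ = -869049.894 m; Z = (N(1−e²)+h)·sinφ = 5766968.207 m.

X -2542631 m, Y -869050 m, Z 5766968 m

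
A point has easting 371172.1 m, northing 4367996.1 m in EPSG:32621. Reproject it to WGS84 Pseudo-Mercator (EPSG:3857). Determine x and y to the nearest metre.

Unproject from UTM 21N (λ₀ = -57°) → φ = 39.45189976°, λ = -58.49729975°.
Web Mercator (R = 6378137 m): x = -6511889.621 m, y = 4786610.610 m.

x -6511890 m, y 4786611 m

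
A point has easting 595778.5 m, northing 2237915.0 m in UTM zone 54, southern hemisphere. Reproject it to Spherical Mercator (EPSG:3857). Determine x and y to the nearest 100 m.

Unproject from UTM 54S (λ₀ = 141°) → φ = -69.94840027°, λ = 143.50359999°.
Web Mercator (R = 6378137 m): x = 15974747.678 m, y = -11051941.905 m.

x 15974700 m, y -11051900 m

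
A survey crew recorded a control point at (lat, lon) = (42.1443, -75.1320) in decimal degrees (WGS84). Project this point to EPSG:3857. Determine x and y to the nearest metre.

Web Mercator is spherical with R = a = 6378137 m.
x = R·λ = 6378137 × -1.311300774 = -8363655.982 m.
y = R·ln tan(π/4 + φ/2) = 6378137 × 0.812560071 = 5182619.453 m.

x -8363656 m, y 5182619 m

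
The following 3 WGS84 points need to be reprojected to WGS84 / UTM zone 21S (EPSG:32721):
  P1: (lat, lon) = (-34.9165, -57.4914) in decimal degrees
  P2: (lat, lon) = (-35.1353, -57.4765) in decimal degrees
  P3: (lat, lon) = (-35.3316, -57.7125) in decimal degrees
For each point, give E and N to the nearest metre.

UTM zone 21S: λ₀ = -57°, k₀ = 0.9996.
P1 (-34.9165°, -57.4914°) → (455113.241, 6136106.527) m.
P2 (-35.1353°, -57.4765°) → (456590.110, 6111848.626) m.
P3 (-35.3316°, -57.7125°) → (435246.020, 6089949.901) m.

P1: E 455113 m, N 6136107 m; P2: E 456590 m, N 6111849 m; P3: E 435246 m, N 6089950 m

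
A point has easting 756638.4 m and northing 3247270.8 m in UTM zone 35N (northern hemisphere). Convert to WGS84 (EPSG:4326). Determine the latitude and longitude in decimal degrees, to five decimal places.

lat 29.32840°, lon 29.64280°

Zone 35N: λ₀ = 27°, k₀ = 0.9996, false easting 500000 m.
Meridian distance M = (N − FN)/k₀ = 3248570.2 m.
Inverse transverse Mercator on WGS84 gives φ = 29.32839967°, λ = 29.64280023°.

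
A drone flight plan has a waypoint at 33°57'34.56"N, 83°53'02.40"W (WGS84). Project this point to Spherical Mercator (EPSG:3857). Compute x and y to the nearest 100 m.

x -9337900 m, y 4023400 m

Web Mercator is spherical with R = a = 6378137 m.
x = R·λ = 6378137 × -1.464051990 = -9337924.166 m.
y = R·ln tan(π/4 + φ/2) = 6378137 × 0.630807802 = 4023378.582 m.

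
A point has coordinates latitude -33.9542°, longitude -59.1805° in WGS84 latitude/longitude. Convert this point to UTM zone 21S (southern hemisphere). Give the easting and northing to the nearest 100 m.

E 298500 m, N 6240800 m

Zone 21 central meridian λ₀ = 6×21 − 183 = -57°; Δλ = -2.1805°.
Transverse Mercator on WGS84 with k₀ = 0.9996 gives E = 298509.106 m, N = 6240780.159 m.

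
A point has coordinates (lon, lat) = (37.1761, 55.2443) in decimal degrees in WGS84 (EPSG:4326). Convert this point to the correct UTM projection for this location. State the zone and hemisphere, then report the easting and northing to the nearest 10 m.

Zone 37N: E 384040 m, N 6123490 m

Longitude 37.1761° lies in the 6° band [36°, 42°), giving zone 37; latitude is north of the equator, so 37N.
Zone 37 central meridian λ₀ = 6×37 − 183 = 39°; Δλ = -1.8239°.
Transverse Mercator on WGS84 with k₀ = 0.9996 gives E = 384044.601 m, N = 6123493.975 m.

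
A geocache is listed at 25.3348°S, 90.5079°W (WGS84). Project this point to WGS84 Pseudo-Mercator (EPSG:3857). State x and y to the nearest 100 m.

Web Mercator is spherical with R = a = 6378137 m.
x = R·λ = 6378137 × -1.579660854 = -10075293.341 m.
y = R·ln tan(π/4 + φ/2) = 6378137 × -0.457331604 = -2916923.623 m.

x -10075300 m, y -2916900 m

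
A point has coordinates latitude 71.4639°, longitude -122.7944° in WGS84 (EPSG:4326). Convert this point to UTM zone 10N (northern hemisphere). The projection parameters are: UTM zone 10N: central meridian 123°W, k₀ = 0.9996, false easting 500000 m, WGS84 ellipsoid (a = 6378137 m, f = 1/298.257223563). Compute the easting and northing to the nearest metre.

E 507295 m, N 7929149 m

Zone 10 central meridian λ₀ = 6×10 − 183 = -123°; Δλ = +0.2056°.
Transverse Mercator on WGS84 with k₀ = 0.9996 gives E = 507294.977 m, N = 7929149.132 m.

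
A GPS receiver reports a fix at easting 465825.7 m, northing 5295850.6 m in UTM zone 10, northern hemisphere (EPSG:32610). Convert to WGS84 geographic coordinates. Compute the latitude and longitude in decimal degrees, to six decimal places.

Zone 10N: λ₀ = -123°, k₀ = 0.9996, false easting 500000 m.
Meridian distance M = (N − FN)/k₀ = 5297969.8 m.
Inverse transverse Mercator on WGS84 gives φ = 47.81510028°, λ = -123.45649981°.

lat 47.815100°, lon -123.456500°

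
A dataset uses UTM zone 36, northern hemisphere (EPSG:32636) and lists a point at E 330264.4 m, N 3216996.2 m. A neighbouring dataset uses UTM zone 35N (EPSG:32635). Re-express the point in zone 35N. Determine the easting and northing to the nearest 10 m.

UTM 36N → geographic: φ = 29.06999970°, λ = 31.25630043°.
UTM 35N (λ₀ = 27°) forward: E = 914486.355 m, N = 3223230.091 m.

E 914490 m, N 3223230 m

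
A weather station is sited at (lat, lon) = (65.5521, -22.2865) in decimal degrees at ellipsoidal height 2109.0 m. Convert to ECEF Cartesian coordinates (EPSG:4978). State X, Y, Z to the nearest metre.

X 2450115 m, Y -1004191 m, Z 5785376 m

WGS84: a = 6378137 m, e² = 0.006694380; N(φ) = a/√(1−e²sin²φ) = 6395903.061 m.
X = (N+h)·cosφ·cosλ = 2450115.479 m; Y = (N+h)·cosφ·sinλ = -1004191.256 m; Z = (N(1−e²)+h)·sinφ = 5785375.807 m.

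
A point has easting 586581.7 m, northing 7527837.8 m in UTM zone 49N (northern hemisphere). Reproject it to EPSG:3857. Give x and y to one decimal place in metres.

x 12585592.4 m, y 10403245.5 m

Unproject from UTM 49N (λ₀ = 111°) → φ = 67.85229959°, λ = 113.05830009°.
Web Mercator (R = 6378137 m): x = 12585592.396 m, y = 10403245.491 m.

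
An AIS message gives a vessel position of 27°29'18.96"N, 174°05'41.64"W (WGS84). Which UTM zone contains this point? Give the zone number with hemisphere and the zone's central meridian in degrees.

UTM zone = ⌊(λ + 180)/6⌋ + 1; -174.0949° ∈ [-180°, -174°) → zone 1.
Hemisphere: N (φ ≥ 0).
Central meridian λ₀ = 6×1 − 183 = -177°.

Zone 1N, central meridian -177°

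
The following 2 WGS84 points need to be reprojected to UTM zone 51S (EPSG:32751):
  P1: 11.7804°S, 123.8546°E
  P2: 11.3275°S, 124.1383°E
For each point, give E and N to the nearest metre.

UTM zone 51S: λ₀ = 123°, k₀ = 0.9996.
P1 (-11.7804°, 123.8546°) → (593108.789, 8697587.339) m.
P2 (-11.3275°, 124.1383°) → (624220.566, 8747565.953) m.

P1: E 593109 m, N 8697587 m; P2: E 624221 m, N 8747566 m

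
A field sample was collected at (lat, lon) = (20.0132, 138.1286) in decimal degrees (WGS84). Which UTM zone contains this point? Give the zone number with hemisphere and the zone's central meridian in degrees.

Zone 54N, central meridian 141°

UTM zone = ⌊(λ + 180)/6⌋ + 1; 138.1286° ∈ [138°, 144°) → zone 54.
Hemisphere: N (φ ≥ 0).
Central meridian λ₀ = 6×54 − 183 = 141°.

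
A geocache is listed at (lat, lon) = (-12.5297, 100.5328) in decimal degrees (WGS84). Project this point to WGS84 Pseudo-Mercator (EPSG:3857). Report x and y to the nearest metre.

x 11191260 m, y -1406052 m

Web Mercator is spherical with R = a = 6378137 m.
x = R·λ = 6378137 × 1.754628366 = 11191260.104 m.
y = R·ln tan(π/4 + φ/2) = 6378137 × -0.220448674 = -1406051.846 m.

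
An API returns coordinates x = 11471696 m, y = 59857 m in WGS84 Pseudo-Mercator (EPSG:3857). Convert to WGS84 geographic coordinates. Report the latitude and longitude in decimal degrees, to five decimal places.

R = 6378137 m. λ = x/R = 103.05199852°.
φ = 2·arctan(exp(y/R)) − 90° = 2·arctan(1.00943) − 90° = 0.53769669°.

lat 0.53770°, lon 103.05200°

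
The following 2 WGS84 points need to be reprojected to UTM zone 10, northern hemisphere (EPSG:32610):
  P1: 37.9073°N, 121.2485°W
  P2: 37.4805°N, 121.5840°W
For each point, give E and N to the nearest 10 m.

UTM zone 10N: λ₀ = -123°, k₀ = 0.9996.
P1 (37.9073°, -121.2485°) → (653976.328, 4196976.046) m.
P2 (37.4805°, -121.5840°) → (625196.225, 4149119.434) m.

P1: E 653980 m, N 4196980 m; P2: E 625200 m, N 4149120 m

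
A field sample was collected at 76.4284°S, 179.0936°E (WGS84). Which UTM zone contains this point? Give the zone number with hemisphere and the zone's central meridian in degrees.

Zone 60S, central meridian 177°

UTM zone = ⌊(λ + 180)/6⌋ + 1; 179.0936° ∈ [174°, 180°) → zone 60.
Hemisphere: S (φ < 0).
Central meridian λ₀ = 6×60 − 183 = 177°.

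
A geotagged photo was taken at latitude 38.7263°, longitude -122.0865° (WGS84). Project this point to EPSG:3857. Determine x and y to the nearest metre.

Web Mercator is spherical with R = a = 6378137 m.
x = R·λ = 6378137 × -2.130811397 = -13590607.013 m.
y = R·ln tan(π/4 + φ/2) = 6378137 × 0.734155112 = 4682541.882 m.

x -13590607 m, y 4682542 m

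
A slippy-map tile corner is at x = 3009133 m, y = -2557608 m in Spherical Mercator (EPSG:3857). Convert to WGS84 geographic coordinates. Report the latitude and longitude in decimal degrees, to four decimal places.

R = 6378137 m. λ = x/R = 27.03150166°.
φ = 2·arctan(exp(y/R)) − 90° = 2·arctan(0.66965) − 90° = -22.38330311°.

lat -22.3833°, lon 27.0315°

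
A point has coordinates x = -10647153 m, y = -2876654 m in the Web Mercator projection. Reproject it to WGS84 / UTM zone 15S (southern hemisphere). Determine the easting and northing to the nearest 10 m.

E 233050 m, N 7231630 m

Web Mercator inverse (R = 6378137 m) → φ = -25.00740346°, λ = -95.64500272°.
UTM 15S forward: E = 233048.184 m, N = 7231626.436 m.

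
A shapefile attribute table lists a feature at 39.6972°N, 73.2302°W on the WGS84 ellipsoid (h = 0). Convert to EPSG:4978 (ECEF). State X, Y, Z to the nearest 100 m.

WGS84: a = 6378137 m, e² = 0.006694380; N(φ) = a/√(1−e²sin²φ) = 6386864.701 m.
X = (N+h)·cosφ·cosλ = 1417894.680 m; Y = (N+h)·cosφ·sinλ = -4705255.568 m; Z = (N(1−e²)+h)·sinφ = 4052173.862 m.

X 1417900 m, Y -4705300 m, Z 4052200 m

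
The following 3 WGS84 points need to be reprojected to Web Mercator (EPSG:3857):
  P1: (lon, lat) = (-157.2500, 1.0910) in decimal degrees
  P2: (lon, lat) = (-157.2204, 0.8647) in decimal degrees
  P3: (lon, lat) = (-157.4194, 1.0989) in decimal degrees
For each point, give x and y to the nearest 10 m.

Web Mercator: x = R·λ, y = R·ln tan(π/4+φ/2), R = 6378137 m.
P1 (1.0910°, -157.2500°) → (-17504989.927, 121456.904) m.
P2 (0.8647°, -157.2204°) → (-17501694.870, 96261.618) m.
P3 (1.0989°, -157.4194°) → (-17523847.449, 122336.489) m.

P1: x -17504990 m, y 121460 m; P2: x -17501690 m, y 96260 m; P3: x -17523850 m, y 122340 m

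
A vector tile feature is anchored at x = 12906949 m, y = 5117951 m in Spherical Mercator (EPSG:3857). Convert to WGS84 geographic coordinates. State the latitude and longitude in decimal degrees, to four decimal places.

R = 6378137 m. λ = x/R = 115.94509558°.
φ = 2·arctan(exp(y/R)) − 90° = 2·arctan(2.23094) − 90° = 41.71210332°.

lat 41.7121°, lon 115.9451°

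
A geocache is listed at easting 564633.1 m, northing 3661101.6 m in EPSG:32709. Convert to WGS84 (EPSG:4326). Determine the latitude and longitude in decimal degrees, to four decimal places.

lat -57.1887°, lon -127.9306°

Zone 9S: λ₀ = -129°, k₀ = 0.9996, false easting 500000 m, false northing 10000000 m.
Meridian distance M = (N − FN)/k₀ = -6341435.0 m.
Inverse transverse Mercator on WGS84 gives φ = -57.18869992°, λ = -127.93059956°.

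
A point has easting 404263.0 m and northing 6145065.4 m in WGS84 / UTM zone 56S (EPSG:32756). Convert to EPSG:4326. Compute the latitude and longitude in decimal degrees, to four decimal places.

lat -34.8322°, lon 151.9530°

Zone 56S: λ₀ = 153°, k₀ = 0.9996, false easting 500000 m, false northing 10000000 m.
Meridian distance M = (N − FN)/k₀ = -3856477.2 m.
Inverse transverse Mercator on WGS84 gives φ = -34.83220003°, λ = 151.95299977°.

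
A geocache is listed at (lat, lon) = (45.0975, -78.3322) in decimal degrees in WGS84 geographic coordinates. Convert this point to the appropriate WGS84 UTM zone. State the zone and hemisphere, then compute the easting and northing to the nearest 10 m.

Longitude -78.3322° lies in the 6° band [-84°, -78°), giving zone 17; latitude is north of the equator, so 17N.
Zone 17 central meridian λ₀ = 6×17 − 183 = -81°; Δλ = +2.6678°.
Transverse Mercator on WGS84 with k₀ = 0.9996 gives E = 709906.382 m, N = 4997244.142 m.

Zone 17N: E 709910 m, N 4997240 m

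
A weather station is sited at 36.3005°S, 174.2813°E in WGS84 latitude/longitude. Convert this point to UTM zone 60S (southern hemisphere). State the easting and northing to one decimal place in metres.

E 255875.4 m, N 5979290.5 m

Zone 60 central meridian λ₀ = 6×60 − 183 = 177°; Δλ = -2.7187°.
Transverse Mercator on WGS84 with k₀ = 0.9996 gives E = 255875.365 m, N = 5979290.458 m.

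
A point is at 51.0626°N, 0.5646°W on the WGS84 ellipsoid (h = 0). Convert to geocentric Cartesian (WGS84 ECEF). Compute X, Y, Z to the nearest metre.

WGS84: a = 6378137 m, e² = 0.006694380; N(φ) = a/√(1−e²sin²φ) = 6391092.934 m.
X = (N+h)·cosφ·cosλ = 4016421.072 m; Y = (N+h)·cosφ·sinλ = -39579.612 m; Z = (N(1−e²)+h)·sinφ = 4937924.363 m.

X 4016421 m, Y -39580 m, Z 4937924 m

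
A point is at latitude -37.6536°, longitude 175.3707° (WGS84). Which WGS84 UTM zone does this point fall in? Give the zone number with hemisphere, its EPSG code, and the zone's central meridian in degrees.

UTM zone = ⌊(λ + 180)/6⌋ + 1; 175.3707° ∈ [174°, 180°) → zone 60.
Hemisphere: S (φ < 0).
Central meridian λ₀ = 6×60 − 183 = 177°.
EPSG code: 32760.

Zone 60S (EPSG:32760), central meridian 177°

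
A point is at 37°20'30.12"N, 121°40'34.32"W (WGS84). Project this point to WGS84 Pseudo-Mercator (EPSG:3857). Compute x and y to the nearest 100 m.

Web Mercator is spherical with R = a = 6378137 m.
x = R·λ = 6378137 × -2.123650311 = -13544932.626 m.
y = R·ln tan(π/4 + φ/2) = 6378137 × 0.703472344 = 4486842.989 m.

x -13544900 m, y 4486800 m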